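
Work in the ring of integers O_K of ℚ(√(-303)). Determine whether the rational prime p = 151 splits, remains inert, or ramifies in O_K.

inert

d = -303 ≡ 1 (mod 4), so O_K = ℤ[(1+√-303)/2] and disc(K) = d = -303.
Since gcd(151, -303) = 1 the prime 151 does not ramify.
Legendre symbol by Euler's criterion: (-303/151) ≡ (-303)^75 ≡ 150 (mod 151), i.e. (-303/151) = -1.
Legendre symbol -1 ⇒ 151 is inert.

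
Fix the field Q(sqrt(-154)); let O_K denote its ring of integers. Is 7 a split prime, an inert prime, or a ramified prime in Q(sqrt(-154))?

ramified — (7) = 𝔭²

d = -154 ≡ 2 (mod 4), so O_K = ℤ[√-154] and disc(K) = 4d = -616.
Ramification test: 7 | -616. The prime 7 ramifies in K.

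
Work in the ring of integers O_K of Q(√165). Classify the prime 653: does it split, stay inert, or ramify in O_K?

splits completely

Since 165 ≡ 1 mod 4, the ring of integers is ℤ[(1+√165)/2] with discriminant 165.
653 ∤ 165, so 653 is unramified.
Euler's criterion: 165^326 mod 653 = 1. Thus (165|653) = 1.
Legendre symbol 1 ⇒ 653 is split.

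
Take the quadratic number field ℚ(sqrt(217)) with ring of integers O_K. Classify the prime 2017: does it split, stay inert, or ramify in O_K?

Since 217 ≡ 1 mod 4, the ring of integers is ℤ[(1+√217)/2] with discriminant 217.
2017 ∤ 217, so 2017 is unramified.
Legendre symbol by Euler's criterion: (217/2017) ≡ 217^1008 ≡ 1 (mod 2017), i.e. (217/2017) = 1.
Legendre symbol 1 ⇒ 2017 is split.

p splits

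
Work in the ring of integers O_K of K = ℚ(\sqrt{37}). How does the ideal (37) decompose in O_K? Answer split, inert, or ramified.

ramified

37 mod 4 = 1, hence disc K = 37 and O_K = ℤ[(1+√37)/2].
Ramification test: 37 | 37. The prime 37 ramifies in K.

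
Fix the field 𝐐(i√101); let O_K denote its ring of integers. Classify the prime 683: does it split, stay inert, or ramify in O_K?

d = -101 ≡ 3 (mod 4), so O_K = ℤ[√-101] and disc(K) = 4d = -404.
683 ∤ -404, so 683 is unramified.
Compute (-101/683) via Euler: 582^((683-1)/2) mod 683 = 682, so (-101/683) = -1.
Legendre symbol -1 ⇒ 683 is inert.

remains prime (inert)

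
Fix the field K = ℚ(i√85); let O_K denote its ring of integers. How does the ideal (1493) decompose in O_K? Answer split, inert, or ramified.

split

d = -85 ≡ 3 (mod 4), so O_K = ℤ[√-85] and disc(K) = 4d = -340.
disc(K) = -340 is not divisible by 1493; 1493 is unramified.
Legendre symbol by Euler's criterion: (-85/1493) ≡ (-85)^746 ≡ 1 (mod 1493), i.e. (-85/1493) = 1.
(-85/1493) = 1, so 1493 splits.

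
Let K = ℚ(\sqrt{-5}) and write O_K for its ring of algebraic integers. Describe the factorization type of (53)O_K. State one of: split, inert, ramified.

-5 mod 4 = 3, hence disc K = 4·(-5) = -20 and O_K = ℤ[√-5].
53 ∤ -20, so 53 is unramified.
Compute (-5/53) via Euler: 48^((53-1)/2) mod 53 = 52, so (-5/53) = -1.
(-5/53) = -1, so 53 is inert.

remains prime (inert)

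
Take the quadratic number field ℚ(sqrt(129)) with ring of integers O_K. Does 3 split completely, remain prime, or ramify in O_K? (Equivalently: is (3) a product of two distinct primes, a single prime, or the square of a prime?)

p ramifies

Since 129 ≡ 1 mod 4, the ring of integers is ℤ[(1+√129)/2] with discriminant 129.
3 divides disc(K) = 129, so 3 ramifies.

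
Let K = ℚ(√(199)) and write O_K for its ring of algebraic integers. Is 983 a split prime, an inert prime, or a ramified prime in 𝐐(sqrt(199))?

d = 199 ≡ 3 (mod 4), so O_K = ℤ[√199] and disc(K) = 4d = 796.
983 ∤ 796, so 983 is unramified.
Legendre symbol by Euler's criterion: (199/983) ≡ 199^491 ≡ 982 (mod 983), i.e. (199/983) = -1.
Legendre symbol -1 ⇒ 983 is inert.

remains prime (inert)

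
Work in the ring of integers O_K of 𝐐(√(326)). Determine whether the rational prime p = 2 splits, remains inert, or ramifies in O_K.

p ramifies

Since 326 ≢ 1 mod 4, the ring of integers is ℤ[√326] with discriminant 4·326 = 1304.
2 divides disc(K) = 1304, so 2 ramifies.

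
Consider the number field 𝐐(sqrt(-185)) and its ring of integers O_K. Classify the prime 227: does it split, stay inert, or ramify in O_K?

Since -185 ≢ 1 mod 4, the ring of integers is ℤ[√-185] with discriminant 4·(-185) = -740.
227 ∤ -740, so 227 is unramified.
Euler's criterion: (-185)^113 mod 227 = 226. Thus (-185|227) = -1.
Legendre symbol -1 ⇒ 227 is inert.

p is inert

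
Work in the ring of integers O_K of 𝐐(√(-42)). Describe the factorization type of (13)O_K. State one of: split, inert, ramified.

d = -42 ≡ 2 (mod 4), so O_K = ℤ[√-42] and disc(K) = 4d = -168.
13 ∤ -168, so 13 is unramified.
Legendre symbol by Euler's criterion: (-42/13) ≡ (-42)^6 ≡ 1 (mod 13), i.e. (-42/13) = 1.
(-42/13) = 1, so 13 splits.

split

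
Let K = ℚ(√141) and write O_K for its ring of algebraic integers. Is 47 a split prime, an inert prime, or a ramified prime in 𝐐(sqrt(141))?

141 mod 4 = 1, hence disc K = 141 and O_K = ℤ[(1+√141)/2].
disc(K) = 141 = 47·3, so p = 47 is ramified.

47 is ramified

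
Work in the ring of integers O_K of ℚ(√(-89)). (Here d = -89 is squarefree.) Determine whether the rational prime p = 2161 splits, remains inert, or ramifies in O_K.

splits completely

d = -89 ≡ 3 (mod 4), so O_K = ℤ[√-89] and disc(K) = 4d = -356.
Since gcd(2161, -356) = 1 the prime 2161 does not ramify.
Legendre symbol by Euler's criterion: (-89/2161) ≡ (-89)^1080 ≡ 1 (mod 2161), i.e. (-89/2161) = 1.
(-89/2161) = 1, so 2161 splits.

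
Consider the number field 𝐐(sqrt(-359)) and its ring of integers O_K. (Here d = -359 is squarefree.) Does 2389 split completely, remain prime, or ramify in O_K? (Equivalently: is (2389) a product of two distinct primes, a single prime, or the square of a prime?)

splits completely

d = -359 ≡ 1 (mod 4), so O_K = ℤ[(1+√-359)/2] and disc(K) = d = -359.
Since gcd(2389, -359) = 1 the prime 2389 does not ramify.
Euler's criterion: (-359)^1194 mod 2389 = 1. Thus (-359|2389) = 1.
Legendre symbol 1 ⇒ 2389 is split.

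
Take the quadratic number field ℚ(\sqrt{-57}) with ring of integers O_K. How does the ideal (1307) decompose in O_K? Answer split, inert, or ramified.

d = -57 ≡ 3 (mod 4), so O_K = ℤ[√-57] and disc(K) = 4d = -228.
1307 ∤ -228, so 1307 is unramified.
Euler's criterion: (-57)^653 mod 1307 = 1306. Thus (-57|1307) = -1.
(-57/1307) = -1, so 1307 is inert.

1307 remains inert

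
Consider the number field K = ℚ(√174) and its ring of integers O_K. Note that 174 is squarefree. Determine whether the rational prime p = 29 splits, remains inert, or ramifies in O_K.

d = 174 ≡ 2 (mod 4), so O_K = ℤ[√174] and disc(K) = 4d = 696.
29 divides disc(K) = 696, so 29 ramifies.

ramifies in O_K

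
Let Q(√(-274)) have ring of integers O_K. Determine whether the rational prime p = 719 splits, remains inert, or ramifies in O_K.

Since -274 ≢ 1 mod 4, the ring of integers is ℤ[√-274] with discriminant 4·(-274) = -1096.
719 ∤ -1096, so 719 is unramified.
(-274/719) = 445^359 mod 719 = 718, giving Legendre symbol -1.
d is a non-residue mod p, hence 719 remains inert in O_K.

remains prime (inert)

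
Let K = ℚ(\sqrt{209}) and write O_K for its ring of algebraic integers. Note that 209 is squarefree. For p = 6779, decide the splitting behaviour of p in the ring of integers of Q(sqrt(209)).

6779 remains inert

Since 209 ≡ 1 mod 4, the ring of integers is ℤ[(1+√209)/2] with discriminant 209.
disc(K) = 209 is not divisible by 6779; 6779 is unramified.
(209/6779) = 209^3389 mod 6779 = 6778, giving Legendre symbol -1.
Legendre symbol -1 ⇒ 6779 is inert.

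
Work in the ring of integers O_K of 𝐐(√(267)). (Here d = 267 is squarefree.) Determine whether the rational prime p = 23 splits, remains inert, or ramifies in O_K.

d = 267 ≡ 3 (mod 4), so O_K = ℤ[√267] and disc(K) = 4d = 1068.
disc(K) = 1068 is not divisible by 23; 23 is unramified.
Compute (267/23) via Euler: 14^((23-1)/2) mod 23 = 22, so (267/23) = -1.
d is a non-residue mod p, hence 23 remains inert in O_K.

inert — (23) stays prime in O_K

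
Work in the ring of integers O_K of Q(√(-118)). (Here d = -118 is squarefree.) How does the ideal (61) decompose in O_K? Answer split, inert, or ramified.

split

Since -118 ≢ 1 mod 4, the ring of integers is ℤ[√-118] with discriminant 4·(-118) = -472.
Since gcd(61, -472) = 1 the prime 61 does not ramify.
Legendre symbol by Euler's criterion: (-118/61) ≡ (-118)^30 ≡ 1 (mod 61), i.e. (-118/61) = 1.
d is a quadratic residue mod p, hence 61 splits in O_K.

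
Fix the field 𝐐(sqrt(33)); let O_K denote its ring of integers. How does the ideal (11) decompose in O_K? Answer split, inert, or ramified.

Since 33 ≡ 1 mod 4, the ring of integers is ℤ[(1+√33)/2] with discriminant 33.
disc(K) = 33 = 11·3, so p = 11 is ramified.

ramified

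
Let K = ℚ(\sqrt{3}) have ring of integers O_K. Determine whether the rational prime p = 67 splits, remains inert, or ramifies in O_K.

remains prime (inert)

3 mod 4 = 3, hence disc K = 4·3 = 12 and O_K = ℤ[√3].
Since gcd(67, 12) = 1 the prime 67 does not ramify.
Compute (3/67) via Euler: 3^((67-1)/2) mod 67 = 66, so (3/67) = -1.
Legendre symbol -1 ⇒ 67 is inert.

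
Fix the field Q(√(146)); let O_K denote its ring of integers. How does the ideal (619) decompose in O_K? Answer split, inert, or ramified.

inert

146 mod 4 = 2, hence disc K = 4·146 = 584 and O_K = ℤ[√146].
Since gcd(619, 584) = 1 the prime 619 does not ramify.
Legendre symbol by Euler's criterion: (146/619) ≡ 146^309 ≡ 618 (mod 619), i.e. (146/619) = -1.
(146/619) = -1, so 619 is inert.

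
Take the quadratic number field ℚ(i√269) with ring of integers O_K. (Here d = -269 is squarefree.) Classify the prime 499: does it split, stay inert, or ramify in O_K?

d = -269 ≡ 3 (mod 4), so O_K = ℤ[√-269] and disc(K) = 4d = -1076.
disc(K) = -1076 is not divisible by 499; 499 is unramified.
(-269/499) = 230^249 mod 499 = 1, giving Legendre symbol 1.
d is a quadratic residue mod p, hence 499 splits in O_K.

splits completely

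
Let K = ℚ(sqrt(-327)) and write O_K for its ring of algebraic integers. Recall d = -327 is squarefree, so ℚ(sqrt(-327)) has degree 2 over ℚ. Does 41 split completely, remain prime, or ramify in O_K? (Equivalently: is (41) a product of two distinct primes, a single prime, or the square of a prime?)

-327 mod 4 = 1, hence disc K = -327 and O_K = ℤ[(1+√-327)/2].
41 ∤ -327, so 41 is unramified.
Euler's criterion: (-327)^20 mod 41 = 1. Thus (-327|41) = 1.
d is a quadratic residue mod p, hence 41 splits in O_K.

splits completely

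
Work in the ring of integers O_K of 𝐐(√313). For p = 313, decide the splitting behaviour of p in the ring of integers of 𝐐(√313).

d = 313 ≡ 1 (mod 4), so O_K = ℤ[(1+√313)/2] and disc(K) = d = 313.
disc(K) = 313 = 313·1, so p = 313 is ramified.

ramified — (313) = 𝔭²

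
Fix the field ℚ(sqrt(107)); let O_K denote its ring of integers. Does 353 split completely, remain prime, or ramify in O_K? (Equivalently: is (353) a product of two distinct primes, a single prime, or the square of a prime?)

p is inert

Since 107 ≢ 1 mod 4, the ring of integers is ℤ[√107] with discriminant 4·107 = 428.
Since gcd(353, 428) = 1 the prime 353 does not ramify.
Legendre symbol by Euler's criterion: (107/353) ≡ 107^176 ≡ 352 (mod 353), i.e. (107/353) = -1.
d is a non-residue mod p, hence 353 remains inert in O_K.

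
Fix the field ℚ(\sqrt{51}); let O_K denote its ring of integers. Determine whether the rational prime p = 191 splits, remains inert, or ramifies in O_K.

51 mod 4 = 3, hence disc K = 4·51 = 204 and O_K = ℤ[√51].
Since gcd(191, 204) = 1 the prime 191 does not ramify.
Compute (51/191) via Euler: 51^((191-1)/2) mod 191 = 1, so (51/191) = 1.
Legendre symbol 1 ⇒ 191 is split.

split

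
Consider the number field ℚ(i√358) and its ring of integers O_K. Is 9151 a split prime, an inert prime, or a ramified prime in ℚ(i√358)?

splits completely

-358 mod 4 = 2, hence disc K = 4·(-358) = -1432 and O_K = ℤ[√-358].
Since gcd(9151, -1432) = 1 the prime 9151 does not ramify.
(-358/9151) = 8793^4575 mod 9151 = 1, giving Legendre symbol 1.
d is a quadratic residue mod p, hence 9151 splits in O_K.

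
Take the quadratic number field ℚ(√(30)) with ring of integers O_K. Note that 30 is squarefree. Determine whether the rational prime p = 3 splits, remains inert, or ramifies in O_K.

ramified

Since 30 ≢ 1 mod 4, the ring of integers is ℤ[√30] with discriminant 4·30 = 120.
disc(K) = 120 = 3·40, so p = 3 is ramified.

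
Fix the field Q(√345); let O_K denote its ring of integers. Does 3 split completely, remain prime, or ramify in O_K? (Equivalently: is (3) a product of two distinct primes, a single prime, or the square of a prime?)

345 mod 4 = 1, hence disc K = 345 and O_K = ℤ[(1+√345)/2].
3 divides disc(K) = 345, so 3 ramifies.

ramified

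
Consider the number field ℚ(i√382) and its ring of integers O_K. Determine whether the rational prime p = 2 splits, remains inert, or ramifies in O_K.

ramified

d = -382 ≡ 2 (mod 4), so O_K = ℤ[√-382] and disc(K) = 4d = -1528.
Ramification test: 2 | -1528. The prime 2 ramifies in K.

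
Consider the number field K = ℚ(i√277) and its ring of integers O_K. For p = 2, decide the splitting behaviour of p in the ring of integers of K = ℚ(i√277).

d = -277 ≡ 3 (mod 4), so O_K = ℤ[√-277] and disc(K) = 4d = -1108.
2 divides disc(K) = -1108, so 2 ramifies.

p ramifies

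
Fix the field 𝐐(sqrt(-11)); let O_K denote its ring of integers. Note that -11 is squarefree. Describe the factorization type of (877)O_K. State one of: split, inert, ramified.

d = -11 ≡ 1 (mod 4), so O_K = ℤ[(1+√-11)/2] and disc(K) = d = -11.
877 ∤ -11, so 877 is unramified.
Legendre symbol by Euler's criterion: (-11/877) ≡ (-11)^438 ≡ 876 (mod 877), i.e. (-11/877) = -1.
(-11/877) = -1, so 877 is inert.

inert — (877) stays prime in O_K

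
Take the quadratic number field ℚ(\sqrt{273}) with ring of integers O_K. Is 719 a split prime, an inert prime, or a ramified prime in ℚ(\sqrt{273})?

p splits

d = 273 ≡ 1 (mod 4), so O_K = ℤ[(1+√273)/2] and disc(K) = d = 273.
disc(K) = 273 is not divisible by 719; 719 is unramified.
Euler's criterion: 273^359 mod 719 = 1. Thus (273|719) = 1.
(273/719) = 1, so 719 splits.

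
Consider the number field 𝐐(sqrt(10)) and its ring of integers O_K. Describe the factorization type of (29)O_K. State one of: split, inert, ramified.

p is inert

Since 10 ≢ 1 mod 4, the ring of integers is ℤ[√10] with discriminant 4·10 = 40.
29 ∤ 40, so 29 is unramified.
Compute (10/29) via Euler: 10^((29-1)/2) mod 29 = 28, so (10/29) = -1.
Legendre symbol -1 ⇒ 29 is inert.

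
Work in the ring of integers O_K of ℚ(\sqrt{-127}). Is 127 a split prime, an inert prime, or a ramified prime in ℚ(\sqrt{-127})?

p ramifies

Since -127 ≡ 1 mod 4, the ring of integers is ℤ[(1+√-127)/2] with discriminant -127.
127 divides disc(K) = -127, so 127 ramifies.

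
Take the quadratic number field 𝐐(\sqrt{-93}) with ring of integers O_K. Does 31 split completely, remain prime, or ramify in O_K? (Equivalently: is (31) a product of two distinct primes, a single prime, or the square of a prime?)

ramified — (31) = 𝔭²

-93 mod 4 = 3, hence disc K = 4·(-93) = -372 and O_K = ℤ[√-93].
31 divides disc(K) = -372, so 31 ramifies.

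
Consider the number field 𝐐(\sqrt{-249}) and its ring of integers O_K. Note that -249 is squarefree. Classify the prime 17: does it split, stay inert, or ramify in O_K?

d = -249 ≡ 3 (mod 4), so O_K = ℤ[√-249] and disc(K) = 4d = -996.
disc(K) = -996 is not divisible by 17; 17 is unramified.
Legendre symbol by Euler's criterion: (-249/17) ≡ (-249)^8 ≡ 16 (mod 17), i.e. (-249/17) = -1.
Legendre symbol -1 ⇒ 17 is inert.

inert — (17) stays prime in O_K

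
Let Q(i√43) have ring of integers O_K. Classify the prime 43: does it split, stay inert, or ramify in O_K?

ramifies in O_K

Since -43 ≡ 1 mod 4, the ring of integers is ℤ[(1+√-43)/2] with discriminant -43.
disc(K) = -43 = 43·(-1), so p = 43 is ramified.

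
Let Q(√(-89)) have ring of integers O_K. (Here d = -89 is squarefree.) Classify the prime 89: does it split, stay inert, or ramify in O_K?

ramified

Since -89 ≢ 1 mod 4, the ring of integers is ℤ[√-89] with discriminant 4·(-89) = -356.
disc(K) = -356 = 89·(-4), so p = 89 is ramified.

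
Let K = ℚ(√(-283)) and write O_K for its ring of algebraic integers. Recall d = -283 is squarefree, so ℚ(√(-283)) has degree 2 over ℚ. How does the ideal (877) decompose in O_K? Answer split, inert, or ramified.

d = -283 ≡ 1 (mod 4), so O_K = ℤ[(1+√-283)/2] and disc(K) = d = -283.
Since gcd(877, -283) = 1 the prime 877 does not ramify.
Euler's criterion: (-283)^438 mod 877 = 1. Thus (-283|877) = 1.
d is a quadratic residue mod p, hence 877 splits in O_K.

p splits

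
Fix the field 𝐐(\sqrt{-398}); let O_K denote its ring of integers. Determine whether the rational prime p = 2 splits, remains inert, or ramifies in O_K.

p ramifies

-398 mod 4 = 2, hence disc K = 4·(-398) = -1592 and O_K = ℤ[√-398].
2 divides disc(K) = -1592, so 2 ramifies.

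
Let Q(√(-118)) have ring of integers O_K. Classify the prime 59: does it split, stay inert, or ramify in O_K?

ramified

d = -118 ≡ 2 (mod 4), so O_K = ℤ[√-118] and disc(K) = 4d = -472.
Ramification test: 59 | -472. The prime 59 ramifies in K.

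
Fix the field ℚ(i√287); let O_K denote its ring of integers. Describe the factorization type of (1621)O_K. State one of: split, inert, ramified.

inert — (1621) stays prime in O_K

d = -287 ≡ 1 (mod 4), so O_K = ℤ[(1+√-287)/2] and disc(K) = d = -287.
disc(K) = -287 is not divisible by 1621; 1621 is unramified.
Legendre symbol by Euler's criterion: (-287/1621) ≡ (-287)^810 ≡ 1620 (mod 1621), i.e. (-287/1621) = -1.
d is a non-residue mod p, hence 1621 remains inert in O_K.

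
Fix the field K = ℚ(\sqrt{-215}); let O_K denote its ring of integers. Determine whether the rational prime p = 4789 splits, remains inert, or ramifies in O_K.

split — (4789) = 𝔭₁𝔭₂ with 𝔭₁ ≠ 𝔭₂

d = -215 ≡ 1 (mod 4), so O_K = ℤ[(1+√-215)/2] and disc(K) = d = -215.
Since gcd(4789, -215) = 1 the prime 4789 does not ramify.
Euler's criterion: (-215)^2394 mod 4789 = 1. Thus (-215|4789) = 1.
d is a quadratic residue mod p, hence 4789 splits in O_K.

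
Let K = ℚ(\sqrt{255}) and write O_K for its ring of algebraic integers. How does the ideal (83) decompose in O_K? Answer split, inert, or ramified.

d = 255 ≡ 3 (mod 4), so O_K = ℤ[√255] and disc(K) = 4d = 1020.
Since gcd(83, 1020) = 1 the prime 83 does not ramify.
(255/83) = 6^41 mod 83 = 82, giving Legendre symbol -1.
d is a non-residue mod p, hence 83 remains inert in O_K.

inert — (83) stays prime in O_K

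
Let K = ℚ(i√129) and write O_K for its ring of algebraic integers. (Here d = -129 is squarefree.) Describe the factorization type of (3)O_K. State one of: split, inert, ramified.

Since -129 ≢ 1 mod 4, the ring of integers is ℤ[√-129] with discriminant 4·(-129) = -516.
Ramification test: 3 | -516. The prime 3 ramifies in K.

ramified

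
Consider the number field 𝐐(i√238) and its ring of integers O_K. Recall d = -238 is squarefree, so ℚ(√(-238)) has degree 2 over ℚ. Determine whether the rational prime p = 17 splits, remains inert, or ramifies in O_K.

17 is ramified

-238 mod 4 = 2, hence disc K = 4·(-238) = -952 and O_K = ℤ[√-238].
17 divides disc(K) = -952, so 17 ramifies.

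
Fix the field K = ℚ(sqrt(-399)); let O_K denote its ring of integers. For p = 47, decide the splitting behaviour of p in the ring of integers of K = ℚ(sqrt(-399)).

-399 mod 4 = 1, hence disc K = -399 and O_K = ℤ[(1+√-399)/2].
disc(K) = -399 is not divisible by 47; 47 is unramified.
Euler's criterion: (-399)^23 mod 47 = 1. Thus (-399|47) = 1.
Legendre symbol 1 ⇒ 47 is split.

split — (47) = 𝔭₁𝔭₂ with 𝔭₁ ≠ 𝔭₂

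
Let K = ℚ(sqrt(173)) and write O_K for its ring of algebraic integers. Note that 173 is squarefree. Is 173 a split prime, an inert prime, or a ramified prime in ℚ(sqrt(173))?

d = 173 ≡ 1 (mod 4), so O_K = ℤ[(1+√173)/2] and disc(K) = d = 173.
Ramification test: 173 | 173. The prime 173 ramifies in K.

ramifies in O_K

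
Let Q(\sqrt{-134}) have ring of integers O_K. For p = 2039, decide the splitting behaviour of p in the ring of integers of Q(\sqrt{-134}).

split

d = -134 ≡ 2 (mod 4), so O_K = ℤ[√-134] and disc(K) = 4d = -536.
disc(K) = -536 is not divisible by 2039; 2039 is unramified.
Euler's criterion: (-134)^1019 mod 2039 = 1. Thus (-134|2039) = 1.
(-134/2039) = 1, so 2039 splits.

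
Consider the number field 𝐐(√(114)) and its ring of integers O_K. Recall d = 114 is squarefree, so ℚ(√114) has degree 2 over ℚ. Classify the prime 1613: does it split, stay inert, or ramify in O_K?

1613 splits in O_K

d = 114 ≡ 2 (mod 4), so O_K = ℤ[√114] and disc(K) = 4d = 456.
disc(K) = 456 is not divisible by 1613; 1613 is unramified.
(114/1613) = 114^806 mod 1613 = 1, giving Legendre symbol 1.
d is a quadratic residue mod p, hence 1613 splits in O_K.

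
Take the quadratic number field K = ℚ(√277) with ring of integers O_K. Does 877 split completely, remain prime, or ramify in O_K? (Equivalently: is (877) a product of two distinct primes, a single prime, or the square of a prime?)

277 mod 4 = 1, hence disc K = 277 and O_K = ℤ[(1+√277)/2].
877 ∤ 277, so 877 is unramified.
(277/877) = 277^438 mod 877 = 876, giving Legendre symbol -1.
(277/877) = -1, so 877 is inert.

inert — (877) stays prime in O_K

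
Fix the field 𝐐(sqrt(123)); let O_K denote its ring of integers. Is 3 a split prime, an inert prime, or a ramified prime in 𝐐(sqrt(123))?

Since 123 ≢ 1 mod 4, the ring of integers is ℤ[√123] with discriminant 4·123 = 492.
Ramification test: 3 | 492. The prime 3 ramifies in K.

p ramifies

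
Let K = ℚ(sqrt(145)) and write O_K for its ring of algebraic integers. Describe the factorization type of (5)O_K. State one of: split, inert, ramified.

ramified

d = 145 ≡ 1 (mod 4), so O_K = ℤ[(1+√145)/2] and disc(K) = d = 145.
disc(K) = 145 = 5·29, so p = 5 is ramified.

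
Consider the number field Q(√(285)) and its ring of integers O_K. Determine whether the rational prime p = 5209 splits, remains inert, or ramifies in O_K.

d = 285 ≡ 1 (mod 4), so O_K = ℤ[(1+√285)/2] and disc(K) = d = 285.
Since gcd(5209, 285) = 1 the prime 5209 does not ramify.
Legendre symbol by Euler's criterion: (285/5209) ≡ 285^2604 ≡ 5208 (mod 5209), i.e. (285/5209) = -1.
d is a non-residue mod p, hence 5209 remains inert in O_K.

inert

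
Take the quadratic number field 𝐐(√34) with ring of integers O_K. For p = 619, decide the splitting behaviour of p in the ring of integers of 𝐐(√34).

split — (619) = 𝔭₁𝔭₂ with 𝔭₁ ≠ 𝔭₂

34 mod 4 = 2, hence disc K = 4·34 = 136 and O_K = ℤ[√34].
619 ∤ 136, so 619 is unramified.
Legendre symbol by Euler's criterion: (34/619) ≡ 34^309 ≡ 1 (mod 619), i.e. (34/619) = 1.
d is a quadratic residue mod p, hence 619 splits in O_K.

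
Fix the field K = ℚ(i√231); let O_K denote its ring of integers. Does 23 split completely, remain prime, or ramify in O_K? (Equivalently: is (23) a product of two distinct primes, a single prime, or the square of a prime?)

23 remains inert

-231 mod 4 = 1, hence disc K = -231 and O_K = ℤ[(1+√-231)/2].
23 ∤ -231, so 23 is unramified.
Euler's criterion: (-231)^11 mod 23 = 22. Thus (-231|23) = -1.
d is a non-residue mod p, hence 23 remains inert in O_K.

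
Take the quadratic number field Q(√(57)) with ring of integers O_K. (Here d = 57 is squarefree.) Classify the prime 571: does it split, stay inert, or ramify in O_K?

57 mod 4 = 1, hence disc K = 57 and O_K = ℤ[(1+√57)/2].
Since gcd(571, 57) = 1 the prime 571 does not ramify.
Compute (57/571) via Euler: 57^((571-1)/2) mod 571 = 1, so (57/571) = 1.
d is a quadratic residue mod p, hence 571 splits in O_K.

split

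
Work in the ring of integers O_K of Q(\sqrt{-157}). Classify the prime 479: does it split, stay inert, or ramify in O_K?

d = -157 ≡ 3 (mod 4), so O_K = ℤ[√-157] and disc(K) = 4d = -628.
479 ∤ -628, so 479 is unramified.
Compute (-157/479) via Euler: 322^((479-1)/2) mod 479 = 1, so (-157/479) = 1.
Legendre symbol 1 ⇒ 479 is split.

split — (479) = 𝔭₁𝔭₂ with 𝔭₁ ≠ 𝔭₂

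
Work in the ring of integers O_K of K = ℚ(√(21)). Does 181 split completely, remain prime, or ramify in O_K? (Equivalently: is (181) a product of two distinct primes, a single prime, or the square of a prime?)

181 remains inert

21 mod 4 = 1, hence disc K = 21 and O_K = ℤ[(1+√21)/2].
disc(K) = 21 is not divisible by 181; 181 is unramified.
(21/181) = 21^90 mod 181 = 180, giving Legendre symbol -1.
Legendre symbol -1 ⇒ 181 is inert.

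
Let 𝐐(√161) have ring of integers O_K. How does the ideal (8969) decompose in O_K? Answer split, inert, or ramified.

p is inert

d = 161 ≡ 1 (mod 4), so O_K = ℤ[(1+√161)/2] and disc(K) = d = 161.
disc(K) = 161 is not divisible by 8969; 8969 is unramified.
Legendre symbol by Euler's criterion: (161/8969) ≡ 161^4484 ≡ 8968 (mod 8969), i.e. (161/8969) = -1.
(161/8969) = -1, so 8969 is inert.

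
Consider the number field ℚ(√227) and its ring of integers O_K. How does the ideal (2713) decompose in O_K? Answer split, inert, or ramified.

p is inert

d = 227 ≡ 3 (mod 4), so O_K = ℤ[√227] and disc(K) = 4d = 908.
disc(K) = 908 is not divisible by 2713; 2713 is unramified.
Legendre symbol by Euler's criterion: (227/2713) ≡ 227^1356 ≡ 2712 (mod 2713), i.e. (227/2713) = -1.
d is a non-residue mod p, hence 2713 remains inert in O_K.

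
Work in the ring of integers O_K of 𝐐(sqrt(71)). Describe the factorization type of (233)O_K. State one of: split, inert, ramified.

Since 71 ≢ 1 mod 4, the ring of integers is ℤ[√71] with discriminant 4·71 = 284.
233 ∤ 284, so 233 is unramified.
(71/233) = 71^116 mod 233 = 1, giving Legendre symbol 1.
(71/233) = 1, so 233 splits.

split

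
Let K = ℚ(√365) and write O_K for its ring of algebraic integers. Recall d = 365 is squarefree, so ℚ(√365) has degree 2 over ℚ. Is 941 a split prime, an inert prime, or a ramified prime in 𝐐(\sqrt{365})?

365 mod 4 = 1, hence disc K = 365 and O_K = ℤ[(1+√365)/2].
941 ∤ 365, so 941 is unramified.
(365/941) = 365^470 mod 941 = 1, giving Legendre symbol 1.
d is a quadratic residue mod p, hence 941 splits in O_K.

split — (941) = 𝔭₁𝔭₂ with 𝔭₁ ≠ 𝔭₂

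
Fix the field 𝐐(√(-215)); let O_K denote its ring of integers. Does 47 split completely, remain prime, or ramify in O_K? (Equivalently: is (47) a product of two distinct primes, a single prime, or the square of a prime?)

-215 mod 4 = 1, hence disc K = -215 and O_K = ℤ[(1+√-215)/2].
disc(K) = -215 is not divisible by 47; 47 is unramified.
Compute (-215/47) via Euler: 20^((47-1)/2) mod 47 = 46, so (-215/47) = -1.
Legendre symbol -1 ⇒ 47 is inert.

inert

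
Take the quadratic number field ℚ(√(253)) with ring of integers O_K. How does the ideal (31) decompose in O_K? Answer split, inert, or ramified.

Since 253 ≡ 1 mod 4, the ring of integers is ℤ[(1+√253)/2] with discriminant 253.
31 ∤ 253, so 31 is unramified.
(253/31) = 5^15 mod 31 = 1, giving Legendre symbol 1.
(253/31) = 1, so 31 splits.

splits completely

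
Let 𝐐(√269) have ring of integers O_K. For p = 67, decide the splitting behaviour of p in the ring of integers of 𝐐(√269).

269 mod 4 = 1, hence disc K = 269 and O_K = ℤ[(1+√269)/2].
disc(K) = 269 is not divisible by 67; 67 is unramified.
Legendre symbol by Euler's criterion: (269/67) ≡ 269^33 ≡ 1 (mod 67), i.e. (269/67) = 1.
(269/67) = 1, so 67 splits.

67 splits in O_K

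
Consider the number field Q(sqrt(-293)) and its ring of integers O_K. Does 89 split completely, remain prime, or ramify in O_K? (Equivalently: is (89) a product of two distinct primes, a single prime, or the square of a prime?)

d = -293 ≡ 3 (mod 4), so O_K = ℤ[√-293] and disc(K) = 4d = -1172.
disc(K) = -1172 is not divisible by 89; 89 is unramified.
Compute (-293/89) via Euler: 63^((89-1)/2) mod 89 = 88, so (-293/89) = -1.
d is a non-residue mod p, hence 89 remains inert in O_K.

89 remains inert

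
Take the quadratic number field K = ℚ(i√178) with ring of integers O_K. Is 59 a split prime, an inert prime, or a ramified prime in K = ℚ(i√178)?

p is inert

-178 mod 4 = 2, hence disc K = 4·(-178) = -712 and O_K = ℤ[√-178].
disc(K) = -712 is not divisible by 59; 59 is unramified.
Compute (-178/59) via Euler: 58^((59-1)/2) mod 59 = 58, so (-178/59) = -1.
d is a non-residue mod p, hence 59 remains inert in O_K.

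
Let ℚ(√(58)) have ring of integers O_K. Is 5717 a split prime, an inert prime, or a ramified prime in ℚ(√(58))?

d = 58 ≡ 2 (mod 4), so O_K = ℤ[√58] and disc(K) = 4d = 232.
disc(K) = 232 is not divisible by 5717; 5717 is unramified.
Legendre symbol by Euler's criterion: (58/5717) ≡ 58^2858 ≡ 5716 (mod 5717), i.e. (58/5717) = -1.
d is a non-residue mod p, hence 5717 remains inert in O_K.

5717 remains inert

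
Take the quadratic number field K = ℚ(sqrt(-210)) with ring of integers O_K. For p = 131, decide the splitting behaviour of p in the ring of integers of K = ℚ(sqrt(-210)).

p splits

-210 mod 4 = 2, hence disc K = 4·(-210) = -840 and O_K = ℤ[√-210].
Since gcd(131, -840) = 1 the prime 131 does not ramify.
(-210/131) = 52^65 mod 131 = 1, giving Legendre symbol 1.
(-210/131) = 1, so 131 splits.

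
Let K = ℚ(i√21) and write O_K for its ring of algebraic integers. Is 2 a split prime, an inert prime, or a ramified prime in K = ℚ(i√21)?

ramified

Since -21 ≢ 1 mod 4, the ring of integers is ℤ[√-21] with discriminant 4·(-21) = -84.
2 divides disc(K) = -84, so 2 ramifies.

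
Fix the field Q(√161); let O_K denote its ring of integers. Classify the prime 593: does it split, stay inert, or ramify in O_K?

inert

161 mod 4 = 1, hence disc K = 161 and O_K = ℤ[(1+√161)/2].
593 ∤ 161, so 593 is unramified.
Euler's criterion: 161^296 mod 593 = 592. Thus (161|593) = -1.
(161/593) = -1, so 593 is inert.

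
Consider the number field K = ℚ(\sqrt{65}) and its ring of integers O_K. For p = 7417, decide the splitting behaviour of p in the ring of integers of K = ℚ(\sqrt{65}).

Since 65 ≡ 1 mod 4, the ring of integers is ℤ[(1+√65)/2] with discriminant 65.
disc(K) = 65 is not divisible by 7417; 7417 is unramified.
Legendre symbol by Euler's criterion: (65/7417) ≡ 65^3708 ≡ 1 (mod 7417), i.e. (65/7417) = 1.
(65/7417) = 1, so 7417 splits.

split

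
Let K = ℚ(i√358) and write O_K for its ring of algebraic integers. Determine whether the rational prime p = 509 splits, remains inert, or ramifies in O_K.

Since -358 ≢ 1 mod 4, the ring of integers is ℤ[√-358] with discriminant 4·(-358) = -1432.
Since gcd(509, -1432) = 1 the prime 509 does not ramify.
Compute (-358/509) via Euler: 151^((509-1)/2) mod 509 = 508, so (-358/509) = -1.
d is a non-residue mod p, hence 509 remains inert in O_K.

inert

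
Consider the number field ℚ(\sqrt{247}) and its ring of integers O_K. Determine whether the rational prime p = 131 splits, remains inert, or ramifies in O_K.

Since 247 ≢ 1 mod 4, the ring of integers is ℤ[√247] with discriminant 4·247 = 988.
disc(K) = 988 is not divisible by 131; 131 is unramified.
Legendre symbol by Euler's criterion: (247/131) ≡ 247^65 ≡ 130 (mod 131), i.e. (247/131) = -1.
d is a non-residue mod p, hence 131 remains inert in O_K.

inert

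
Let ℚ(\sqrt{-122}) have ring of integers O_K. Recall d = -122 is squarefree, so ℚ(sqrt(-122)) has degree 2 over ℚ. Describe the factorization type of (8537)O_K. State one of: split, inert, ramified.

-122 mod 4 = 2, hence disc K = 4·(-122) = -488 and O_K = ℤ[√-122].
Since gcd(8537, -488) = 1 the prime 8537 does not ramify.
Compute (-122/8537) via Euler: 8415^((8537-1)/2) mod 8537 = 1, so (-122/8537) = 1.
(-122/8537) = 1, so 8537 splits.

p splits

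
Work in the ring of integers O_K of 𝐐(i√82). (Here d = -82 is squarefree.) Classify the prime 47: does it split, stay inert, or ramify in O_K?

split — (47) = 𝔭₁𝔭₂ with 𝔭₁ ≠ 𝔭₂

Since -82 ≢ 1 mod 4, the ring of integers is ℤ[√-82] with discriminant 4·(-82) = -328.
Since gcd(47, -328) = 1 the prime 47 does not ramify.
Legendre symbol by Euler's criterion: (-82/47) ≡ (-82)^23 ≡ 1 (mod 47), i.e. (-82/47) = 1.
d is a quadratic residue mod p, hence 47 splits in O_K.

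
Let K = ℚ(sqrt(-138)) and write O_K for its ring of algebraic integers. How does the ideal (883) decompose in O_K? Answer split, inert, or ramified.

Since -138 ≢ 1 mod 4, the ring of integers is ℤ[√-138] with discriminant 4·(-138) = -552.
883 ∤ -552, so 883 is unramified.
Compute (-138/883) via Euler: 745^((883-1)/2) mod 883 = 1, so (-138/883) = 1.
Legendre symbol 1 ⇒ 883 is split.

p splits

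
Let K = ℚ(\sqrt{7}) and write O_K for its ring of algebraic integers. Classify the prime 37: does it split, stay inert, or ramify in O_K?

d = 7 ≡ 3 (mod 4), so O_K = ℤ[√7] and disc(K) = 4d = 28.
37 ∤ 28, so 37 is unramified.
Compute (7/37) via Euler: 7^((37-1)/2) mod 37 = 1, so (7/37) = 1.
d is a quadratic residue mod p, hence 37 splits in O_K.

split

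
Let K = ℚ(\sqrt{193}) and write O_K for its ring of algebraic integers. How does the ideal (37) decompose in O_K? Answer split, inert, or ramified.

193 mod 4 = 1, hence disc K = 193 and O_K = ℤ[(1+√193)/2].
Since gcd(37, 193) = 1 the prime 37 does not ramify.
Compute (193/37) via Euler: 8^((37-1)/2) mod 37 = 36, so (193/37) = -1.
Legendre symbol -1 ⇒ 37 is inert.

p is inert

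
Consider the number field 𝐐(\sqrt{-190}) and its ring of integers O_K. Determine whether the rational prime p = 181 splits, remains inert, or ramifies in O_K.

Since -190 ≢ 1 mod 4, the ring of integers is ℤ[√-190] with discriminant 4·(-190) = -760.
181 ∤ -760, so 181 is unramified.
Euler's criterion: (-190)^90 mod 181 = 1. Thus (-190|181) = 1.
Legendre symbol 1 ⇒ 181 is split.

split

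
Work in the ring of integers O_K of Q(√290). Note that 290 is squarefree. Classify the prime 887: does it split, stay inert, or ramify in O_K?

887 splits in O_K

d = 290 ≡ 2 (mod 4), so O_K = ℤ[√290] and disc(K) = 4d = 1160.
disc(K) = 1160 is not divisible by 887; 887 is unramified.
Legendre symbol by Euler's criterion: (290/887) ≡ 290^443 ≡ 1 (mod 887), i.e. (290/887) = 1.
Legendre symbol 1 ⇒ 887 is split.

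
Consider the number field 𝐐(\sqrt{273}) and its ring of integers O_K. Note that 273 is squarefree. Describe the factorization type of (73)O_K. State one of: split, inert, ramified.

p splits

Since 273 ≡ 1 mod 4, the ring of integers is ℤ[(1+√273)/2] with discriminant 273.
disc(K) = 273 is not divisible by 73; 73 is unramified.
Compute (273/73) via Euler: 54^((73-1)/2) mod 73 = 1, so (273/73) = 1.
d is a quadratic residue mod p, hence 73 splits in O_K.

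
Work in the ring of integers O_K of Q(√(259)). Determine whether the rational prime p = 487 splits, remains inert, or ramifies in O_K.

Since 259 ≢ 1 mod 4, the ring of integers is ℤ[√259] with discriminant 4·259 = 1036.
487 ∤ 1036, so 487 is unramified.
(259/487) = 259^243 mod 487 = 1, giving Legendre symbol 1.
Legendre symbol 1 ⇒ 487 is split.

split — (487) = 𝔭₁𝔭₂ with 𝔭₁ ≠ 𝔭₂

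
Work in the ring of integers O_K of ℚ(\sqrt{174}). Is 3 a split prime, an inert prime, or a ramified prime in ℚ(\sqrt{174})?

d = 174 ≡ 2 (mod 4), so O_K = ℤ[√174] and disc(K) = 4d = 696.
3 divides disc(K) = 696, so 3 ramifies.

ramifies in O_K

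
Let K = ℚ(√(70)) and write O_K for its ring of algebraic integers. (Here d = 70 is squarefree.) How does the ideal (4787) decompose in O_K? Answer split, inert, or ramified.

p splits

d = 70 ≡ 2 (mod 4), so O_K = ℤ[√70] and disc(K) = 4d = 280.
disc(K) = 280 is not divisible by 4787; 4787 is unramified.
Euler's criterion: 70^2393 mod 4787 = 1. Thus (70|4787) = 1.
(70/4787) = 1, so 4787 splits.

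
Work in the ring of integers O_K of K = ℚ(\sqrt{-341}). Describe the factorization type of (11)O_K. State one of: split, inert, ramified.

Since -341 ≢ 1 mod 4, the ring of integers is ℤ[√-341] with discriminant 4·(-341) = -1364.
Ramification test: 11 | -1364. The prime 11 ramifies in K.

ramified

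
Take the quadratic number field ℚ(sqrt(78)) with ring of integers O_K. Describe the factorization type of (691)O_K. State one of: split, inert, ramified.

inert

78 mod 4 = 2, hence disc K = 4·78 = 312 and O_K = ℤ[√78].
Since gcd(691, 312) = 1 the prime 691 does not ramify.
Compute (78/691) via Euler: 78^((691-1)/2) mod 691 = 690, so (78/691) = -1.
d is a non-residue mod p, hence 691 remains inert in O_K.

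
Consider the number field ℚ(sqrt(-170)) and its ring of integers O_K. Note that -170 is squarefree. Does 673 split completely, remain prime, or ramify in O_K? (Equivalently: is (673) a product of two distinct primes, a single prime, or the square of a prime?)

Since -170 ≢ 1 mod 4, the ring of integers is ℤ[√-170] with discriminant 4·(-170) = -680.
Since gcd(673, -680) = 1 the prime 673 does not ramify.
Euler's criterion: (-170)^336 mod 673 = 1. Thus (-170|673) = 1.
(-170/673) = 1, so 673 splits.

splits completely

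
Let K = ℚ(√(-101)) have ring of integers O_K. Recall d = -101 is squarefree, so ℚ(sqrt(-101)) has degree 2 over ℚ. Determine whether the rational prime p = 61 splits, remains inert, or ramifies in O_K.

p is inert

-101 mod 4 = 3, hence disc K = 4·(-101) = -404 and O_K = ℤ[√-101].
Since gcd(61, -404) = 1 the prime 61 does not ramify.
Euler's criterion: (-101)^30 mod 61 = 60. Thus (-101|61) = -1.
(-101/61) = -1, so 61 is inert.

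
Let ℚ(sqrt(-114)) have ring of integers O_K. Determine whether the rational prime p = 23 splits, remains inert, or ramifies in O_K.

-114 mod 4 = 2, hence disc K = 4·(-114) = -456 and O_K = ℤ[√-114].
23 ∤ -456, so 23 is unramified.
(-114/23) = 1^11 mod 23 = 1, giving Legendre symbol 1.
d is a quadratic residue mod p, hence 23 splits in O_K.

23 splits in O_K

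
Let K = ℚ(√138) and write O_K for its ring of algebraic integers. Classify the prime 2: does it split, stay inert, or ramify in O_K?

d = 138 ≡ 2 (mod 4), so O_K = ℤ[√138] and disc(K) = 4d = 552.
disc(K) = 552 = 2·276, so p = 2 is ramified.

2 is ramified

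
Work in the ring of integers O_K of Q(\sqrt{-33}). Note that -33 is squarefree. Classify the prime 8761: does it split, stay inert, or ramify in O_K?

splits completely

d = -33 ≡ 3 (mod 4), so O_K = ℤ[√-33] and disc(K) = 4d = -132.
disc(K) = -132 is not divisible by 8761; 8761 is unramified.
Euler's criterion: (-33)^4380 mod 8761 = 1. Thus (-33|8761) = 1.
Legendre symbol 1 ⇒ 8761 is split.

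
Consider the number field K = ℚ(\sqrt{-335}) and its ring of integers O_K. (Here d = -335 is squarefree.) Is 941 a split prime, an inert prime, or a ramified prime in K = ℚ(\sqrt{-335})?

Since -335 ≡ 1 mod 4, the ring of integers is ℤ[(1+√-335)/2] with discriminant -335.
Since gcd(941, -335) = 1 the prime 941 does not ramify.
Legendre symbol by Euler's criterion: (-335/941) ≡ (-335)^470 ≡ 940 (mod 941), i.e. (-335/941) = -1.
d is a non-residue mod p, hence 941 remains inert in O_K.

p is inert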